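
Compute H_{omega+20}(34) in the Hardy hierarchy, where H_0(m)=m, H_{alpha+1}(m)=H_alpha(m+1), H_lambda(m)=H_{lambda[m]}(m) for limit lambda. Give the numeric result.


H_{omega+20}(34):
Unwind the 20 successor steps: H_{omega+20}(34) = H_omega(34+20) = H_omega(54).
H_omega(m) = H_m(m) = m + m = 2m.
Result = 2 * 54 = 108

108


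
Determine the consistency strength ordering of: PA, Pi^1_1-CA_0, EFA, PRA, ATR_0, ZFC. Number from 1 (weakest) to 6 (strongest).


Ordering by consistency strength:
1. EFA
2. PRA
3. PA
4. ATR_0
5. Pi^1_1-CA_0
6. ZFC


PA=3, Pi^1_1-CA_0=5, EFA=1, PRA=2, ATR_0=4, ZFC=6


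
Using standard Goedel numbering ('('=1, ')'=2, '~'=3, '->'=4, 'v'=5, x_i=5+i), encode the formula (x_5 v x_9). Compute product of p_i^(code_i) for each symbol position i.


Formula: (x_5 v x_9)
Symbol codes: [1, 10, 5, 14, 2]
Primes: [2, 3, 5, 7, 11]
p_1^1 = 2^1 = 2
p_2^10 = 3^10 = 59049
p_3^5 = 5^5 = 3125
p_4^14 = 7^14 = 678223072849
p_5^2 = 11^2 = 121
Product = 30286598135424579506250

30286598135424579506250


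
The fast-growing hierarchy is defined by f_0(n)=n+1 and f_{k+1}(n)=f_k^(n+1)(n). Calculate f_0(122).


f_0(122) = 122 + 1 = 123

123


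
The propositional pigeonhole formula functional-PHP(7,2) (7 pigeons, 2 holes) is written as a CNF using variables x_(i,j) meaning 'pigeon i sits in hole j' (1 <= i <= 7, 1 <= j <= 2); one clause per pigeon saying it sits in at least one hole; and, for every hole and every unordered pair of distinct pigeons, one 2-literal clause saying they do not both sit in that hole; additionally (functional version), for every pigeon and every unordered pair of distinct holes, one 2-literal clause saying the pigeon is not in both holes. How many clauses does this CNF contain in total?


functional-PHP(7,2): 7 pigeons, 2 holes, 7*2 = 14 variables.
- pigeon clauses: one per pigeon -> 7 clauses
- hole clauses: 2 holes * C(7,2) = 2 * 21 -> 42 clauses
- functional clauses: 7 pigeons * C(2,2) = 7 * 1 -> 7 clauses
Total clauses = 7 + 42 + 7 = 56

56


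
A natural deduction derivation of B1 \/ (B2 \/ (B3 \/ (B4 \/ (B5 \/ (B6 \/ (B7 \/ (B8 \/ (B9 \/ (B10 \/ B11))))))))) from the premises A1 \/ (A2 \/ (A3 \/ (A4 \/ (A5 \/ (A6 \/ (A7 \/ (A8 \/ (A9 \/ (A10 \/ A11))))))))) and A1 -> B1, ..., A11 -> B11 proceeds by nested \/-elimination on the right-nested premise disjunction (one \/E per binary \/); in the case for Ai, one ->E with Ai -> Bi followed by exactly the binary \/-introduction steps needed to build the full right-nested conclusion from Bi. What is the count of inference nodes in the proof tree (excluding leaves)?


Constructive dilemma with 11 branches, all disjunctions right-nested:
- \/E: the premise has 10 binary \/, each eliminated once: 10 nodes.
- ->E: one per case (Ai with Ai -> Bi gives Bi): 11 nodes.
- \/I: in case i < n, Bi needs 1 step to form Bi \/ (B(i+1) \/ ...) and then i-1 steps to prepend B(i-1), ..., B1, i.e. i steps; in case i = n, B11 needs 10 prepend steps.
  \/I total = (1 + 2 + ... + 10) + 10 = 55 + 10 = 65 nodes.
Total = 10 + 11 + 65 = 86

86


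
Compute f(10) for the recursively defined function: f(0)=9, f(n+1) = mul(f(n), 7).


f(0) = 9
f(1) = mul(f(0), 7) = mul(9, 7) = 63
f(2) = mul(f(1), 7) = mul(63, 7) = 441
f(3) = mul(f(2), 7) = mul(441, 7) = 3087
f(4) = mul(f(3), 7) = mul(3087, 7) = 21609
f(5) = mul(f(4), 7) = mul(21609, 7) = 151263
f(6) = mul(f(5), 7) = mul(151263, 7) = 1058841
f(7) = mul(f(6), 7) = mul(1058841, 7) = 7411887
f(8) = mul(f(7), 7) = mul(7411887, 7) = 51883209
f(9) = mul(f(8), 7) = mul(51883209, 7) = 363182463
f(10) = mul(f(9), 7) = mul(363182463, 7) = 2542277241


2542277241


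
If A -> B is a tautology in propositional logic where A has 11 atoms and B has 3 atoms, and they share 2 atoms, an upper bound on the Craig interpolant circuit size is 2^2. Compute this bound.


Shared atoms = 2
Craig interpolant size bound = 2^2
= 4

4


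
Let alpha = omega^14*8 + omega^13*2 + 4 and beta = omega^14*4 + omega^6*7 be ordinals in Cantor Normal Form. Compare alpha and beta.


Compare term by term from highest exponent:
alpha = omega^14*8 + omega^13*2 + 4
beta = omega^14*4 + omega^6*7
Term 1: alpha has omega^14*8, beta has omega^14*4
Term 2: alpha has omega^13*2, beta has omega^6*7
Term 3: alpha has omega^0*4, beta has omega^0*0
Result: alpha > beta

alpha > beta


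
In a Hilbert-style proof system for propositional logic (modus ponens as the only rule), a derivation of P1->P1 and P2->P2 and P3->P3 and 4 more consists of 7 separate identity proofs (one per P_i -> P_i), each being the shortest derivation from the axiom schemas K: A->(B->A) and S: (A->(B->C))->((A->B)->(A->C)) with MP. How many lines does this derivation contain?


The shortest proof of A->A from K and S in the Hilbert calculus has exactly 5 lines:
(1) K instance A->((A->A)->A), (2) S instance, (3) MP on 1,2, (4) K instance A->(A->A), (5) MP on 3,4.
For 7 independent identities: 7 * 5 = 35 lines total.

35


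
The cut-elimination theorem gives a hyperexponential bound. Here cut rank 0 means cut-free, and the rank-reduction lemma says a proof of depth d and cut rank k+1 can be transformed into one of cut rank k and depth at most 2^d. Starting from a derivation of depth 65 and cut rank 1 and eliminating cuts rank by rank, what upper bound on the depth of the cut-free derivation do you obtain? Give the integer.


Each rank reduction sends depth d to at most 2^d; cut rank r needs r reductions.
2_0(65) = 65
2_1(65) = 2^65 = 36893488147419103232
Cut-free depth bound = 36893488147419103232

36893488147419103232


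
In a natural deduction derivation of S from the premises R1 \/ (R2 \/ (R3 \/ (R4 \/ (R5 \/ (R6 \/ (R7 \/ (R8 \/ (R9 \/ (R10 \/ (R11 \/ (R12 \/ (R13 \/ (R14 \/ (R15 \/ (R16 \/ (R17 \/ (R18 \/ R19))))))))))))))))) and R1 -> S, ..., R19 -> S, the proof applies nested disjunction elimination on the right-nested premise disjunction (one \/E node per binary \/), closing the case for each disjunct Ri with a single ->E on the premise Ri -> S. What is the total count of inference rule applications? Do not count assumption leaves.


The premise R1 \/ (R2 \/ (R3 \/ (R4 \/ (R5 \/ (R6 \/ (R7 \/ (R8 \/ (R9 \/ (R10 \/ (R11 \/ (R12 \/ (R13 \/ (R14 \/ (R15 \/ (R16 \/ (R17 \/ (R18 \/ R19))))))))))))))))) contains 19 disjuncts, hence 18 binary \/ connectives.
- Each binary \/ is eliminated once: 18 \/E nodes.
- Each of the 19 cases Ri derives S by one ->E with Ri -> S: 19 ->E nodes.
Total = 18 + 19 = 37

37


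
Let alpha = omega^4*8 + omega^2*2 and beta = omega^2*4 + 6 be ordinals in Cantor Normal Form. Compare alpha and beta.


Compare term by term from highest exponent:
alpha = omega^4*8 + omega^2*2
beta = omega^2*4 + 6
Term 1: alpha has omega^4*8, beta has omega^2*4
Term 2: alpha has omega^2*2, beta has omega^0*6
Result: alpha > beta

alpha > beta


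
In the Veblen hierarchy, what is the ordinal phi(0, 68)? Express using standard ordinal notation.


phi(0, 68):
phi(0, beta) = omega^beta by definition.
phi(0, 68) = omega^68

omega^68


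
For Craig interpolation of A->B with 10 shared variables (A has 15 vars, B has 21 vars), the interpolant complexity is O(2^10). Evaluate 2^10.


Shared atoms = 10
Craig interpolant size bound = 2^10
= 1024

1024


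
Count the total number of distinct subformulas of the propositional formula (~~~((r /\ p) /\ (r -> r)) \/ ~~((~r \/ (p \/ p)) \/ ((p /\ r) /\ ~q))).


Formula: (~~~((r /\ p) /\ (r -> r)) \/ ~~((~r \/ (p \/ p)) \/ ((p /\ r) /\ ~q)))
Subformulas found:
  1. r
  2. q
  3. p
  4. ~r
  5. ~q
  6. (p \/ p)
  7. (r /\ p)
  8. (p /\ r)
  9. (r -> r)
  10. ((p /\ r) /\ ~q)
  11. (~r \/ (p \/ p))
  12. ((r /\ p) /\ (r -> r))
  13. ~((r /\ p) /\ (r -> r))
  14. ~~((r /\ p) /\ (r -> r))
  15. ~~~((r /\ p) /\ (r -> r))
  16. ((~r \/ (p \/ p)) \/ ((p /\ r) /\ ~q))
  17. ~((~r \/ (p \/ p)) \/ ((p /\ r) /\ ~q))
  18. ~~((~r \/ (p \/ p)) \/ ((p /\ r) /\ ~q))
  19. (~~~((r /\ p) /\ (r -> r)) \/ ~~((~r \/ (p \/ p)) \/ ((p /\ r) /\ ~q)))
Total distinct subformulas = 19

19


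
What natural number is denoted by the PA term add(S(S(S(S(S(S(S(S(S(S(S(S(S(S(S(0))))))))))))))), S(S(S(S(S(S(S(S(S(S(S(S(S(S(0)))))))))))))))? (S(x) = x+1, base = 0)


add(S^15(0), S^14(0)):
S^15(0) = 15
S^14(0) = 14
15 + 14 = 29

29


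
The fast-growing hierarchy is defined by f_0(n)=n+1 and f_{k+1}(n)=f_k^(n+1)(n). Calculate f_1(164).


f_1(164) = f_0^165(164)
f_0 adds 1 each time, applied 165 times.
f_1(164) = 164 + 165 = 329

329


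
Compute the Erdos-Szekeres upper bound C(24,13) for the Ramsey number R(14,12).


R(14,12) <= C(14+12-2, 14-1) = C(24, 13)
C(24, 13) = 24! / (13! * 11!)
= 2496144

2496144


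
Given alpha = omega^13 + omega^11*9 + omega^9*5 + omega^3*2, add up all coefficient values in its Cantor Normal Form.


CNF: omega^13 + omega^11*9 + omega^9*5 + omega^3*2
Coefficients: 1 + 9 + 5 + 2 = 17

17


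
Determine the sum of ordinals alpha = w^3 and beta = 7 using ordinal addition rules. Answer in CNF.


Ordinal addition w^3 + 7:
Leading exponent of alpha (3) > leading exponent of beta (0).
Since alpha's term has higher exponent than beta's leading term,
the sum is simply alpha followed by beta.
Result = w^3 + 7

w^3 + 7


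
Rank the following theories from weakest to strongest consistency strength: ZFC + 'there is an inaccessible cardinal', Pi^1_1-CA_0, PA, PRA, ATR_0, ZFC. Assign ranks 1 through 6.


Ordering by consistency strength:
1. PRA
2. PA
3. ATR_0
4. Pi^1_1-CA_0
5. ZFC
6. ZFC + 'there is an inaccessible cardinal'


ZFC + 'there is an inaccessible cardinal'=6, Pi^1_1-CA_0=4, PA=2, PRA=1, ATR_0=3, ZFC=5


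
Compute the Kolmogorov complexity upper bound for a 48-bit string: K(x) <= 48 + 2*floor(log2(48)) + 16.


floor(log2(48)) = 5
2 * 5 = 10
K(x) <= 48 + 10 + 16 = 74

74


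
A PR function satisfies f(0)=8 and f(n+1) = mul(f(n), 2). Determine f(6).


f(0) = 8
f(1) = mul(f(0), 2) = mul(8, 2) = 16
f(2) = mul(f(1), 2) = mul(16, 2) = 32
f(3) = mul(f(2), 2) = mul(32, 2) = 64
f(4) = mul(f(3), 2) = mul(64, 2) = 128
f(5) = mul(f(4), 2) = mul(128, 2) = 256
f(6) = mul(f(5), 2) = mul(256, 2) = 512


512


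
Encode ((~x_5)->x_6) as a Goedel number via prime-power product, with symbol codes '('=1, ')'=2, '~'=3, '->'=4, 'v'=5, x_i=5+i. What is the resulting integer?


Formula: ((~x_5)->x_6)
Symbol codes: [1, 1, 3, 10, 2, 4, 11, 2]
Primes: [2, 3, 5, 7, 11, 13, 17, 19]
p_1^1 = 2^1 = 2
p_2^1 = 3^1 = 3
p_3^3 = 5^3 = 125
p_4^10 = 7^10 = 282475249
p_5^2 = 11^2 = 121
p_6^4 = 13^4 = 28561
p_7^11 = 17^11 = 34271896307633
p_8^2 = 19^2 = 361
Product = 9058280816303120358271223130972750

9058280816303120358271223130972750


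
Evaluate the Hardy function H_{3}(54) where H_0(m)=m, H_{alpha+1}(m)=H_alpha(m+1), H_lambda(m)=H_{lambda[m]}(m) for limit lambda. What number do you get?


H_3(54):
For finite ordinals k, H_k(n) = n + k (each successor step adds 1).
H_3(54) = 54 + 3 = 57

57


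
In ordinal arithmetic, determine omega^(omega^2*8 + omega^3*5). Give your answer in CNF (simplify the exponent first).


omega^(omega^2*8 + omega^3*5):
In ordinal addition a term is absorbed by a following term of strictly larger exponent: 2 < 3, so omega^2*8 + omega^3*5 = omega^3*5.
omega raised to a CNF ordinal is a single CNF term: Result = omega^(omega^3*5)

omega^(omega^3*5)


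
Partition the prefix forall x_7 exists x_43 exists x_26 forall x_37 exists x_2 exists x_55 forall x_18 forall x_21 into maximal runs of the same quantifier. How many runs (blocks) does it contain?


Alternations = 4.
Blocks = alternations + 1 = 5

5


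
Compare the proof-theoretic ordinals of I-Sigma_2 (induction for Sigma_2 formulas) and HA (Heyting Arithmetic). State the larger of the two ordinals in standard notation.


Proof-theoretic ordinal of I-Sigma_2 (induction for Sigma_2 formulas): omega^(omega^omega)
Proof-theoretic ordinal of HA (Heyting Arithmetic): epsilon_0
Comparing: omega^(omega^omega) < epsilon_0.
The larger ordinal is epsilon_0 (from HA (Heyting Arithmetic)).

epsilon_0


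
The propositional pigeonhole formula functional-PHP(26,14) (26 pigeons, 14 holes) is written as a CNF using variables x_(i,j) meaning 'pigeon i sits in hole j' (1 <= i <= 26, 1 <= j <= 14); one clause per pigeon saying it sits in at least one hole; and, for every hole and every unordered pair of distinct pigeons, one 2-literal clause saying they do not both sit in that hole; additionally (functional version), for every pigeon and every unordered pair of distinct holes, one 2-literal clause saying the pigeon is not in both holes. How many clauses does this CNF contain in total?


functional-PHP(26,14): 26 pigeons, 14 holes, 26*14 = 364 variables.
- pigeon clauses: one per pigeon -> 26 clauses
- hole clauses: 14 holes * C(26,2) = 14 * 325 -> 4550 clauses
- functional clauses: 26 pigeons * C(14,2) = 26 * 91 -> 2366 clauses
Total clauses = 26 + 4550 + 2366 = 6942

6942


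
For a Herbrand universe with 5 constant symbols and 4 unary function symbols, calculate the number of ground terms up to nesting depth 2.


Herbrand terms by depth:
Depth 0: 5 constants
Depth 1: 20 new terms (running total: 25)
Depth 2: 80 new terms (running total: 105)
Total distinct ground terms = 105

105


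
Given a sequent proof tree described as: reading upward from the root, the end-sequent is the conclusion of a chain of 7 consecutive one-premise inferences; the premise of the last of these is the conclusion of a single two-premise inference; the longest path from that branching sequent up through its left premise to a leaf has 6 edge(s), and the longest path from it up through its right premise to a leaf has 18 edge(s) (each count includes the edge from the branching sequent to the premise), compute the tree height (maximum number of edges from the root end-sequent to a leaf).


Longest path through the left premise: 6 edges (measured from the branching sequent)
Longest path through the right premise: 18 edges
Height of the subtree rooted at the branching sequent: max(6, 18) = 18
The branching sequent sits 7 edges above the root (the chain of one-premise inferences), so height = 18 + 7 = 25

25


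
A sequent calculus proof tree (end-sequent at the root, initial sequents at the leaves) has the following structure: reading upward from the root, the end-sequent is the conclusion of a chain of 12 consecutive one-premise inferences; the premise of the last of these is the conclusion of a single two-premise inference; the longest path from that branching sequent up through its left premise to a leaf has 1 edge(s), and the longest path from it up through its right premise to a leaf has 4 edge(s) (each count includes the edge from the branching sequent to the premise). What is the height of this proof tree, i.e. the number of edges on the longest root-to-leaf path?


Longest path through the left premise: 1 edges (measured from the branching sequent)
Longest path through the right premise: 4 edges
Height of the subtree rooted at the branching sequent: max(1, 4) = 4
The branching sequent sits 12 edges above the root (the chain of one-premise inferences), so height = 4 + 12 = 16

16


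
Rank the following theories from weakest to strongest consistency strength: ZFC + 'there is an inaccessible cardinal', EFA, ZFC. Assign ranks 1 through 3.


Ordering by consistency strength:
1. EFA
2. ZFC
3. ZFC + 'there is an inaccessible cardinal'


ZFC + 'there is an inaccessible cardinal'=3, EFA=1, ZFC=2


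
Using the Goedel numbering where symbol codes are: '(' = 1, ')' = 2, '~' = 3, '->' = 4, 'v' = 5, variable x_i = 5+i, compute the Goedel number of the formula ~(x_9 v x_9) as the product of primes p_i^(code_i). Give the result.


Formula: ~(x_9 v x_9)
Symbol codes: [3, 1, 14, 5, 14, 2]
Primes: [2, 3, 5, 7, 11, 13]
p_1^3 = 2^3 = 8
p_2^1 = 3^1 = 3
p_3^14 = 5^14 = 6103515625
p_4^5 = 7^5 = 16807
p_5^14 = 11^14 = 379749833583241
p_6^2 = 13^2 = 169
Product = 158003169662500022651806640625000

158003169662500022651806640625000


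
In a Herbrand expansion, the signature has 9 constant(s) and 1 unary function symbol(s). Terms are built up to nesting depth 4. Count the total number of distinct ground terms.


Herbrand terms by depth:
Depth 0: 9 constants
Depth 1: 9 new terms (running total: 18)
Depth 2: 9 new terms (running total: 27)
Depth 3: 9 new terms (running total: 36)
Depth 4: 9 new terms (running total: 45)
Total distinct ground terms = 45

45


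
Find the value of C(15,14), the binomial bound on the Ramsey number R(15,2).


R(15,2) <= C(15+2-2, 15-1) = C(15, 14)
C(15, 14) = 15! / (14! * 1!)
= 15

15


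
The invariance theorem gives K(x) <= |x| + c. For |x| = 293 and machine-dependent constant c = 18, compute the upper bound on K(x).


K(x) <= |x| + c = 293 + 18 = 311

311


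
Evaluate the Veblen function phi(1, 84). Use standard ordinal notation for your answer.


phi(1, 84):
phi(1, beta) = epsilon_beta (the beta-th epsilon number).
phi(1, 84) = epsilon_84

epsilon_84


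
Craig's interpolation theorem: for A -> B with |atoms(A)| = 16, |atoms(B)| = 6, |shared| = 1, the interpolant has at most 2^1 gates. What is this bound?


Shared atoms = 1
Craig interpolant size bound = 2^1
= 2

2


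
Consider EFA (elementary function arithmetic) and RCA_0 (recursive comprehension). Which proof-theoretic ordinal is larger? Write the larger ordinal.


Proof-theoretic ordinal of EFA (elementary function arithmetic): omega^3
Proof-theoretic ordinal of RCA_0 (recursive comprehension): omega^omega
Comparing: omega^3 < omega^omega.
The larger ordinal is omega^omega (from RCA_0 (recursive comprehension)).

omega^omega


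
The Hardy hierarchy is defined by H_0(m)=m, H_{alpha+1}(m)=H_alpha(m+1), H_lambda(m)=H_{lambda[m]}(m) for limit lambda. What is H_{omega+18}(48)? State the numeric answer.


H_{omega+18}(48):
Unwind the 18 successor steps: H_{omega+18}(48) = H_omega(48+18) = H_omega(66).
H_omega(m) = H_m(m) = m + m = 2m.
Result = 2 * 66 = 132

132


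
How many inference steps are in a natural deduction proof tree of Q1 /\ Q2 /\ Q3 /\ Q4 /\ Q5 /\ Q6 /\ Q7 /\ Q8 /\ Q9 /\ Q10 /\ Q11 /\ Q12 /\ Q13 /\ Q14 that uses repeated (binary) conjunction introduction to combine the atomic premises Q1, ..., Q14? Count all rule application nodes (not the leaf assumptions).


The target conjunction has 14 conjuncts, i.e. 13 binary /\ connectives.
Each conjunction-intro joins two pieces, so 14 atoms require 14-1 = 13 applications.
Total inference nodes = 13

13


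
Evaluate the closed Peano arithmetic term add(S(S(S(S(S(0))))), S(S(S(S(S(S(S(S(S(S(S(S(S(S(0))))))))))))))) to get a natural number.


add(S^5(0), S^14(0)):
S^5(0) = 5
S^14(0) = 14
5 + 14 = 19

19


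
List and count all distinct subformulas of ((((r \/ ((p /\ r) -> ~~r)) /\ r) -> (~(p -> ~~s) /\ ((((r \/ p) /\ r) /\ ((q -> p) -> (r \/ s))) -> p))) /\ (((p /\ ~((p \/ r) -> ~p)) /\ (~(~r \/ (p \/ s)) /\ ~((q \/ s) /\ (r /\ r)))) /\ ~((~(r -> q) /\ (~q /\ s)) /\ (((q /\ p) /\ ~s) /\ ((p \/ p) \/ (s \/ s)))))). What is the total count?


Formula: ((((r \/ ((p /\ r) -> ~~r)) /\ r) -> (~(p -> ~~s) /\ ((((r \/ p) /\ r) /\ ((q -> p) -> (r \/ s))) -> p))) /\ (((p /\ ~((p \/ r) -> ~p)) /\ (~(~r \/ (p \/ s)) /\ ~((q \/ s) /\ (r /\ r)))) /\ ~((~(r -> q) /\ (~q /\ s)) /\ (((q /\ p) /\ ~s) /\ ((p \/ p) \/ (s \/ s))))))
Subformulas found:
  1. r
  2. p
  3. q
  4. s
  5. ~p
  6. ~s
  7. ~r
  8. ~q
  9. ~~s
  10. ~~r
  11. (r -> q)
  12. (s \/ s)
  13. (q /\ p)
  14. (r \/ s)
  15. (q -> p)
  16. (p /\ r)
  17. (p \/ r)
  18. (q \/ s)
  19. (p \/ p)
  20. (r /\ r)
  21. (r \/ p)
  22. (p \/ s)
  23. ~(r -> q)
  24. (~q /\ s)
  25. (p -> ~~s)
  26. ~(p -> ~~s)
  27. ((r \/ p) /\ r)
  28. ((p \/ r) -> ~p)
  29. (~r \/ (p \/ s))
  30. ((q /\ p) /\ ~s)
  31. ~((p \/ r) -> ~p)
  32. ((p /\ r) -> ~~r)
  33. ~(~r \/ (p \/ s))
  34. ((p \/ p) \/ (s \/ s))
  35. ((q \/ s) /\ (r /\ r))
  36. ((q -> p) -> (r \/ s))
  37. ~((q \/ s) /\ (r /\ r))
  38. (p /\ ~((p \/ r) -> ~p))
  39. (r \/ ((p /\ r) -> ~~r))
  40. (~(r -> q) /\ (~q /\ s))
  41. ((r \/ ((p /\ r) -> ~~r)) /\ r)
  42. (((r \/ p) /\ r) /\ ((q -> p) -> (r \/ s)))
  43. (((q /\ p) /\ ~s) /\ ((p \/ p) \/ (s \/ s)))
  44. (~(~r \/ (p \/ s)) /\ ~((q \/ s) /\ (r /\ r)))
  45. ((((r \/ p) /\ r) /\ ((q -> p) -> (r \/ s))) -> p)
  46. (~(p -> ~~s) /\ ((((r \/ p) /\ r) /\ ((q -> p) -> (r \/ s))) -> p))
  47. ((~(r -> q) /\ (~q /\ s)) /\ (((q /\ p) /\ ~s) /\ ((p \/ p) \/ (s \/ s))))
  48. ~((~(r -> q) /\ (~q /\ s)) /\ (((q /\ p) /\ ~s) /\ ((p \/ p) \/ (s \/ s))))
  49. ((p /\ ~((p \/ r) -> ~p)) /\ (~(~r \/ (p \/ s)) /\ ~((q \/ s) /\ (r /\ r))))
  50. (((r \/ ((p /\ r) -> ~~r)) /\ r) -> (~(p -> ~~s) /\ ((((r \/ p) /\ r) /\ ((q -> p) -> (r \/ s))) -> p)))
  51. (((p /\ ~((p \/ r) -> ~p)) /\ (~(~r \/ (p \/ s)) /\ ~((q \/ s) /\ (r /\ r)))) /\ ~((~(r -> q) /\ (~q /\ s)) /\ (((q /\ p) /\ ~s) /\ ((p \/ p) \/ (s \/ s)))))
  52. ((((r \/ ((p /\ r) -> ~~r)) /\ r) -> (~(p -> ~~s) /\ ((((r \/ p) /\ r) /\ ((q -> p) -> (r \/ s))) -> p))) /\ (((p /\ ~((p \/ r) -> ~p)) /\ (~(~r \/ (p \/ s)) /\ ~((q \/ s) /\ (r /\ r)))) /\ ~((~(r -> q) /\ (~q /\ s)) /\ (((q /\ p) /\ ~s) /\ ((p \/ p) \/ (s \/ s))))))
Total distinct subformulas = 52

52


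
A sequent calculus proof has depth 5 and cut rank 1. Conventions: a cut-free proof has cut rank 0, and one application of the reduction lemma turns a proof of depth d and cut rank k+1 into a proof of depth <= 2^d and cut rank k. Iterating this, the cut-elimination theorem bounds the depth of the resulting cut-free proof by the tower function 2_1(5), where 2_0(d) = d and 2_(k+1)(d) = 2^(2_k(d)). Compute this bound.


Each rank reduction sends depth d to at most 2^d; cut rank r needs r reductions.
2_0(5) = 5
2_1(5) = 2^5 = 32
Cut-free depth bound = 32

32


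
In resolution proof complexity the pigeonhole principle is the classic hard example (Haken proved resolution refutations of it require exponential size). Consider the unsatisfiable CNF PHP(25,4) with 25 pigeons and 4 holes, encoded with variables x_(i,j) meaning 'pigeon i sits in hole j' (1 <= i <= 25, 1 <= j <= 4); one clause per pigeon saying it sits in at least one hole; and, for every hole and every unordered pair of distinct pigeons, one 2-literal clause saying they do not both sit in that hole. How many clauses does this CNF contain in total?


PHP(25,4): 25 pigeons, 4 holes, 25*4 = 100 variables.
- pigeon clauses: one per pigeon -> 25 clauses
- hole clauses: 4 holes * C(25,2) = 4 * 300 -> 1200 clauses
Total clauses = 25 + 1200 = 1225

1225


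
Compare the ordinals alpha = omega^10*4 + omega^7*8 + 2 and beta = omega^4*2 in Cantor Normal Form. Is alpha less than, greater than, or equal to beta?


Compare term by term from highest exponent:
alpha = omega^10*4 + omega^7*8 + 2
beta = omega^4*2
Term 1: alpha has omega^10*4, beta has omega^4*2
Term 2: alpha has omega^7*8, beta has omega^0*0
Term 3: alpha has omega^0*2, beta has omega^0*0
Result: alpha > beta

alpha > beta


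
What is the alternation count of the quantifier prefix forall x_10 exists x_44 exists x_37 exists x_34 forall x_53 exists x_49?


Walk the prefix and count type changes:
  position 1: forall -> exists <-- alternation
  position 2: exists -> exists
  position 3: exists -> exists
  position 4: exists -> forall <-- alternation
  position 5: forall -> exists <-- alternation
Total alternations = 3

3


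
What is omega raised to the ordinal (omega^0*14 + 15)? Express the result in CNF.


omega^(omega^0*14 + 15):
omega^0 = 1, so the exponent is 14 + 15 = 29 (finite ordinal addition).
Result = omega^29, already a single CNF term.

omega^29


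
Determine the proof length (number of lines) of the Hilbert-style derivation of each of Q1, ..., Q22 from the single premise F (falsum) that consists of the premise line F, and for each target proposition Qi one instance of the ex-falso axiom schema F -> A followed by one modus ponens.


Ex falso, line by line:
- 1 premise line (F)
- 22 targets, each needing 1 axiom instance (F -> Qi) + 1 MP = 2 lines: 2 * 22 = 44
Total = 1 + 44 = 45 lines.

45


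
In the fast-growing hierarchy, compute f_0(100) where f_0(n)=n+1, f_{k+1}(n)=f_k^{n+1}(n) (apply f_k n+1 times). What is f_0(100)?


f_0(100) = 100 + 1 = 101

101


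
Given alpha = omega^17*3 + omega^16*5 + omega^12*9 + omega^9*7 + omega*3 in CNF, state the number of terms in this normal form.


CNF: omega^17*3 + omega^16*5 + omega^12*9 + omega^9*7 + omega*3
Count the summands separated by '+':
  term 1: omega^17*3
  term 2: omega^16*5
  term 3: omega^12*9
  term 4: omega^9*7
  term 5: omega*3
Total terms = 5

5


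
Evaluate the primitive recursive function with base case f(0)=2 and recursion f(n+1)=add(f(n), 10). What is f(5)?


f(0) = 2
f(1) = add(f(0), 10) = add(2, 10) = 12
f(2) = add(f(1), 10) = add(12, 10) = 22
f(3) = add(f(2), 10) = add(22, 10) = 32
f(4) = add(f(3), 10) = add(32, 10) = 42
f(5) = add(f(4), 10) = add(42, 10) = 52


52


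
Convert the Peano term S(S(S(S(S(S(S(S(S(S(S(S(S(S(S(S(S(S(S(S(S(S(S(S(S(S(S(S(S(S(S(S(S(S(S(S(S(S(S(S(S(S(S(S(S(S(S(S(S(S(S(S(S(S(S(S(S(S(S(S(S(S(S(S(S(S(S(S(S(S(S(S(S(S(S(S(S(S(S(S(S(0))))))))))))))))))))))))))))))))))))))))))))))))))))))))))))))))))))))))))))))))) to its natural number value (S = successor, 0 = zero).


Counting successors applied to 0:
81 applications of S to 0 = 81

81


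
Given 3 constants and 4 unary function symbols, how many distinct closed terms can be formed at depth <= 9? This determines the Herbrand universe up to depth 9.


Herbrand terms by depth:
Depth 0: 3 constants
Depth 1: 12 new terms (running total: 15)
Depth 2: 48 new terms (running total: 63)
Depth 3: 192 new terms (running total: 255)
Depth 4: 768 new terms (running total: 1023)
Depth 5: 3072 new terms (running total: 4095)
Depth 6: 12288 new terms (running total: 16383)
Depth 7: 49152 new terms (running total: 65535)
Depth 8: 196608 new terms (running total: 262143)
Depth 9: 786432 new terms (running total: 1048575)
Total distinct ground terms = 1048575

1048575


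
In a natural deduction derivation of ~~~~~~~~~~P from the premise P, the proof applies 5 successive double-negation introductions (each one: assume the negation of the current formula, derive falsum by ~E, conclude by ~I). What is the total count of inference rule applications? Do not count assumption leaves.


Each double-negation introduction (from C infer ~~C) uses 2 inference nodes: one ~E (C and ~C give falsum) and one ~I (discharge ~C).
5 double negations = 5 * 2 = 10 inference nodes.

10


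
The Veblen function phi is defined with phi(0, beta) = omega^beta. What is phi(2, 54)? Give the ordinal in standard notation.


phi(2, 54):
phi(2, beta) = zeta_beta (the beta-th zeta number, fixed point of epsilon).
phi(2, 54) = zeta_54

zeta_54


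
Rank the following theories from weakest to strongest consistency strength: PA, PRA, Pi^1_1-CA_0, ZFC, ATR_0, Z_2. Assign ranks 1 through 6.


Ordering by consistency strength:
1. PRA
2. PA
3. ATR_0
4. Pi^1_1-CA_0
5. Z_2
6. ZFC


PA=2, PRA=1, Pi^1_1-CA_0=4, ZFC=6, ATR_0=3, Z_2=5


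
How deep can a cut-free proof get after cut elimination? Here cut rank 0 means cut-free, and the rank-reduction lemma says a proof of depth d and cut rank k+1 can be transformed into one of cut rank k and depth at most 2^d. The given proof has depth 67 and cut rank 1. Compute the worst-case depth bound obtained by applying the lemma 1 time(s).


Each rank reduction sends depth d to at most 2^d; cut rank r needs r reductions.
2_0(67) = 67
2_1(67) = 2^67 = 147573952589676412928
Cut-free depth bound = 147573952589676412928

147573952589676412928


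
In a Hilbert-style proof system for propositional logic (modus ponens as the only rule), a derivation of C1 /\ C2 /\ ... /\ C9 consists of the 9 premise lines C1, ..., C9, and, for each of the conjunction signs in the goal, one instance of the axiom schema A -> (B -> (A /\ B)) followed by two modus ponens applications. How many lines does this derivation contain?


Conjoining 9 premises:
- 9 premise lines
- the goal has 8 conjunction signs; each costs 1 axiom instance + 2 MP = 3 lines: 3 * 8 = 24
Total = 9 + 24 = 33 lines.

33


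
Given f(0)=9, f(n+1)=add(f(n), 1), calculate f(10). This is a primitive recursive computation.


f(0) = 9
f(1) = add(f(0), 1) = add(9, 1) = 10
f(2) = add(f(1), 1) = add(10, 1) = 11
f(3) = add(f(2), 1) = add(11, 1) = 12
f(4) = add(f(3), 1) = add(12, 1) = 13
f(5) = add(f(4), 1) = add(13, 1) = 14
f(6) = add(f(5), 1) = add(14, 1) = 15
f(7) = add(f(6), 1) = add(15, 1) = 16
f(8) = add(f(7), 1) = add(16, 1) = 17
f(9) = add(f(8), 1) = add(17, 1) = 18
f(10) = add(f(9), 1) = add(18, 1) = 19


19


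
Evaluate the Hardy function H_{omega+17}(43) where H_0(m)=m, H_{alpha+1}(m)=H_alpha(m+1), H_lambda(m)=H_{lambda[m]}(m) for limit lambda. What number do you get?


H_{omega+17}(43):
Unwind the 17 successor steps: H_{omega+17}(43) = H_omega(43+17) = H_omega(60).
H_omega(m) = H_m(m) = m + m = 2m.
Result = 2 * 60 = 120

120


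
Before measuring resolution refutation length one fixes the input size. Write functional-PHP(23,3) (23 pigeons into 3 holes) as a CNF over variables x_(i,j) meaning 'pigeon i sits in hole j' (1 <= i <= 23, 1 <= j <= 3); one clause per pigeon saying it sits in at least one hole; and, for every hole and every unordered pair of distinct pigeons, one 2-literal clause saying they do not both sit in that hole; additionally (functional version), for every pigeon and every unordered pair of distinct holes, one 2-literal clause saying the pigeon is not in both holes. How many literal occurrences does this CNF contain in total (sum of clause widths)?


functional-PHP(23,3): 23 pigeons, 3 holes, 23*3 = 69 variables.
- pigeon clauses: one per pigeon -> 23 clauses of width 3 -> 69 literals
- hole clauses: 3 holes * C(23,2) = 3 * 253 -> 759 clauses of width 2 -> 1518 literals
- functional clauses: 23 pigeons * C(3,2) = 23 * 3 -> 69 clauses of width 2 -> 138 literals
Total literal occurrences = 69 + 1518 + 138 = 1725

1725


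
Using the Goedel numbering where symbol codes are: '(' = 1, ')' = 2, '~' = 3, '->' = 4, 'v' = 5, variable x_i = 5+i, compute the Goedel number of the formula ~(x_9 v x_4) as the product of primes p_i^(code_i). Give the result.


Formula: ~(x_9 v x_4)
Symbol codes: [3, 1, 14, 5, 9, 2]
Primes: [2, 3, 5, 7, 11, 13]
p_1^3 = 2^3 = 8
p_2^1 = 3^1 = 3
p_3^14 = 5^14 = 6103515625
p_4^5 = 7^5 = 16807
p_5^9 = 11^9 = 2357947691
p_6^2 = 13^2 = 169
Product = 981075371543796826171875000

981075371543796826171875000


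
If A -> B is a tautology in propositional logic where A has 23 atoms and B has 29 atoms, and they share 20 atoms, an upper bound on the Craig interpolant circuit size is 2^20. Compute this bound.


Shared atoms = 20
Craig interpolant size bound = 2^20
= 1048576

1048576


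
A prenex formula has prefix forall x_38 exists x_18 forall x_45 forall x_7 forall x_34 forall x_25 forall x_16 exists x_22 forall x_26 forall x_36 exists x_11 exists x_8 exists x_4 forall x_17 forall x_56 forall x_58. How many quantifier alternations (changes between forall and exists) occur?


Walk the prefix and count type changes:
  position 1: forall -> exists <-- alternation
  position 2: exists -> forall <-- alternation
  position 3: forall -> forall
  position 4: forall -> forall
  position 5: forall -> forall
  position 6: forall -> forall
  position 7: forall -> exists <-- alternation
  position 8: exists -> forall <-- alternation
  position 9: forall -> forall
  position 10: forall -> exists <-- alternation
  position 11: exists -> exists
  position 12: exists -> exists
  position 13: exists -> forall <-- alternation
  position 14: forall -> forall
  position 15: forall -> forall
Total alternations = 6

6


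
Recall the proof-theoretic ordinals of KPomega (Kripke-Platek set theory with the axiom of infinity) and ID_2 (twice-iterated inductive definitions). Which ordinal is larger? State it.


Proof-theoretic ordinal of KPomega (Kripke-Platek set theory with the axiom of infinity): psi_0(epsilon_{Omega+1})
Proof-theoretic ordinal of ID_2 (twice-iterated inductive definitions): psi_0(epsilon_{Omega_2+1})
Comparing: psi_0(epsilon_{Omega+1}) < psi_0(epsilon_{Omega_2+1}).
The larger ordinal is psi_0(epsilon_{Omega_2+1}) (from ID_2 (twice-iterated inductive definitions)).

psi_0(epsilon_{Omega_2+1})


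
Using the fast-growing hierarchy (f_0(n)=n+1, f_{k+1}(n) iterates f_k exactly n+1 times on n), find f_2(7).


f_2(7) = f_1^8(7)
f_1(m) = 2m + 1.
Iterating: f_1^k(n) = 2^k*(n+1) - 1.
f_2(7) = 2^8*(7+1) - 1 = 256*8 - 1 = 2047

2047


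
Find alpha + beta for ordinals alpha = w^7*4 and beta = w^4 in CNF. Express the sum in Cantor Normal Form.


Ordinal addition w^7*4 + w^4:
Leading exponent of alpha (7) > leading exponent of beta (4).
Since alpha's term has higher exponent than beta's leading term,
the sum is simply alpha followed by beta.
Result = w^7*4 + w^4

w^7*4 + w^4


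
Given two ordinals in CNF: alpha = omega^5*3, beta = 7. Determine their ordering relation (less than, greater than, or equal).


Compare term by term from highest exponent:
alpha = omega^5*3
beta = 7
Term 1: alpha has omega^5*3, beta has omega^0*7
Result: alpha > beta

alpha > beta


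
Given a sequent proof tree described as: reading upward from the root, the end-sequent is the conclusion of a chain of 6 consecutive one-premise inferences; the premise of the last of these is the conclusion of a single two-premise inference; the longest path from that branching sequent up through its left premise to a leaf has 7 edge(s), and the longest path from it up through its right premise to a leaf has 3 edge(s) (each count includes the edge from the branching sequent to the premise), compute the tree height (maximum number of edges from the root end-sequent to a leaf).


Longest path through the left premise: 7 edges (measured from the branching sequent)
Longest path through the right premise: 3 edges
Height of the subtree rooted at the branching sequent: max(7, 3) = 7
The branching sequent sits 6 edges above the root (the chain of one-premise inferences), so height = 7 + 6 = 13

13


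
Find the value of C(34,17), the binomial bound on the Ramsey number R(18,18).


R(18,18) <= C(18+18-2, 18-1) = C(34, 17)
C(34, 17) = 34! / (17! * 17!)
= 2333606220

2333606220


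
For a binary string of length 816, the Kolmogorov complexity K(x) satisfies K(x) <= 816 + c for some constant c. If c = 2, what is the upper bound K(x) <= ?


K(x) <= |x| + c = 816 + 2 = 818

818


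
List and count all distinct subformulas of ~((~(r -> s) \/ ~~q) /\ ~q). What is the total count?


Formula: ~((~(r -> s) \/ ~~q) /\ ~q)
Subformulas found:
  1. q
  2. s
  3. r
  4. ~q
  5. ~~q
  6. (r -> s)
  7. ~(r -> s)
  8. (~(r -> s) \/ ~~q)
  9. ((~(r -> s) \/ ~~q) /\ ~q)
  10. ~((~(r -> s) \/ ~~q) /\ ~q)
Total distinct subformulas = 10

10


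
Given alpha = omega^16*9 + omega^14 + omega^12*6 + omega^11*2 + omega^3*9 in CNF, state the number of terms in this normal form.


CNF: omega^16*9 + omega^14 + omega^12*6 + omega^11*2 + omega^3*9
Count the summands separated by '+':
  term 1: omega^16*9
  term 2: omega^14
  term 3: omega^12*6
  term 4: omega^11*2
  term 5: omega^3*9
Total terms = 5

5


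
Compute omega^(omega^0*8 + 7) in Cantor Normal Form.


omega^(omega^0*8 + 7):
omega^0 = 1, so the exponent is 8 + 7 = 15 (finite ordinal addition).
Result = omega^15, already a single CNF term.

omega^15


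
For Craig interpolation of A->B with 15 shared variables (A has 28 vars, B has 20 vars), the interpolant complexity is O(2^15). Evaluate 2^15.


Shared atoms = 15
Craig interpolant size bound = 2^15
= 32768

32768


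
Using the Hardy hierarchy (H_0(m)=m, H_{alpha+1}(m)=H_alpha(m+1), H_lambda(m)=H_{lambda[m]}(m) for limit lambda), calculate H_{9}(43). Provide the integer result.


H_9(43):
For finite ordinals k, H_k(n) = n + k (each successor step adds 1).
H_9(43) = 43 + 9 = 52

52


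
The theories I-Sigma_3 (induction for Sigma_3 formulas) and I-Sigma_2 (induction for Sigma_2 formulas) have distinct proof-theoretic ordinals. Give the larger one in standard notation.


Proof-theoretic ordinal of I-Sigma_3 (induction for Sigma_3 formulas): omega^(omega^(omega^omega))
Proof-theoretic ordinal of I-Sigma_2 (induction for Sigma_2 formulas): omega^(omega^omega)
Comparing: omega^(omega^omega) < omega^(omega^(omega^omega)).
The larger ordinal is omega^(omega^(omega^omega)) (from I-Sigma_3 (induction for Sigma_3 formulas)).

omega^(omega^(omega^omega))


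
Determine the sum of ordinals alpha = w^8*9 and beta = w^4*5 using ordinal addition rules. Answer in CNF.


Ordinal addition w^8*9 + w^4*5:
Leading exponent of alpha (8) > leading exponent of beta (4).
Since alpha's term has higher exponent than beta's leading term,
the sum is simply alpha followed by beta.
Result = w^8*9 + w^4*5

w^8*9 + w^4*5


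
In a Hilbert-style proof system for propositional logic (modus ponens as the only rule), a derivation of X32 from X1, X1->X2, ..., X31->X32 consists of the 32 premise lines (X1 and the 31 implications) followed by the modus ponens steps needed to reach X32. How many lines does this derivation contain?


We have 32 premise lines: X1 and 31 implications.
Each implication is detached once by MP, giving 31 MP lines.
32 premise lines + 31 MP lines = 63 total lines.

63


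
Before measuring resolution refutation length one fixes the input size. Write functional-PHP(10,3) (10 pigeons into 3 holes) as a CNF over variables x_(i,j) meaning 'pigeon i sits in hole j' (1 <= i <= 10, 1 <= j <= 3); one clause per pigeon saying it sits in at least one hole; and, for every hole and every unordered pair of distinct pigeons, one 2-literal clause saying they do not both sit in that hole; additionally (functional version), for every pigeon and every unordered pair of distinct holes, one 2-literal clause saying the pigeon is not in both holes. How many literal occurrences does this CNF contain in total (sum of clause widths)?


functional-PHP(10,3): 10 pigeons, 3 holes, 10*3 = 30 variables.
- pigeon clauses: one per pigeon -> 10 clauses of width 3 -> 30 literals
- hole clauses: 3 holes * C(10,2) = 3 * 45 -> 135 clauses of width 2 -> 270 literals
- functional clauses: 10 pigeons * C(3,2) = 10 * 3 -> 30 clauses of width 2 -> 60 literals
Total literal occurrences = 30 + 270 + 60 = 360

360


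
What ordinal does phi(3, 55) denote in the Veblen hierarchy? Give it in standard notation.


phi(3, 55):
phi(3, beta) = eta_beta (the beta-th eta number, fixed point of zeta).
phi(3, 55) = eta_55

eta_55


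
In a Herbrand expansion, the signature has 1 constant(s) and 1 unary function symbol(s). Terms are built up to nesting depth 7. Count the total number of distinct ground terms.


Herbrand terms by depth:
Depth 0: 1 constants
Depth 1: 1 new terms (running total: 2)
Depth 2: 1 new terms (running total: 3)
Depth 3: 1 new terms (running total: 4)
Depth 4: 1 new terms (running total: 5)
Depth 5: 1 new terms (running total: 6)
Depth 6: 1 new terms (running total: 7)
Depth 7: 1 new terms (running total: 8)
Total distinct ground terms = 8

8


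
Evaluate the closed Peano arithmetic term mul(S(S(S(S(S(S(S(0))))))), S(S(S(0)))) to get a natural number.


mul(S^7(0), S^3(0)):
S^7(0) = 7
S^3(0) = 3
7 * 3 = 21

21


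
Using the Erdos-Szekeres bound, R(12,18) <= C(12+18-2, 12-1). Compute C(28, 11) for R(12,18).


R(12,18) <= C(12+18-2, 12-1) = C(28, 11)
C(28, 11) = 28! / (11! * 17!)
= 21474180

21474180


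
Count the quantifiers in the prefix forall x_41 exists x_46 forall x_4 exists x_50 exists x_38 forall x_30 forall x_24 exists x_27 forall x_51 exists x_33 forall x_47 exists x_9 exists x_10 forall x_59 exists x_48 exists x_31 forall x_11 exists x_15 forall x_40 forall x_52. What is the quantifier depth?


Quantifier prefix has 20 quantifier symbols.
Quantifier depth = 20

20


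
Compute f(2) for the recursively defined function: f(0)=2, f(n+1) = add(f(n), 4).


f(0) = 2
f(1) = add(f(0), 4) = add(2, 4) = 6
f(2) = add(f(1), 4) = add(6, 4) = 10


10


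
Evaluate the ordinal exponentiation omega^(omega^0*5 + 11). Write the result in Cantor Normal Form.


omega^(omega^0*5 + 11):
omega^0 = 1, so the exponent is 5 + 11 = 16 (finite ordinal addition).
Result = omega^16, already a single CNF term.

omega^16
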